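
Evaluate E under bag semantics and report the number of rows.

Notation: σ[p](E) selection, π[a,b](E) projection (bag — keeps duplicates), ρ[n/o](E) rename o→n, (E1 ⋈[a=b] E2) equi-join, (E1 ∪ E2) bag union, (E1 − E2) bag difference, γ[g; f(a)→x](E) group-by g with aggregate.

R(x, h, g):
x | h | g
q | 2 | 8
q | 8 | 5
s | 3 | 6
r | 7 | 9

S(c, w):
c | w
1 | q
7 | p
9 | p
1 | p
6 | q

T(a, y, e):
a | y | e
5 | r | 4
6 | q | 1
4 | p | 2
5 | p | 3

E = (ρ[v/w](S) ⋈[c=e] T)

Per-node cardinality:
  S → 5
  ρ[v/w](S) → 5
  T → 4
  (ρ[v/w](S) ⋈[c=e] T) → 2

|E| = 2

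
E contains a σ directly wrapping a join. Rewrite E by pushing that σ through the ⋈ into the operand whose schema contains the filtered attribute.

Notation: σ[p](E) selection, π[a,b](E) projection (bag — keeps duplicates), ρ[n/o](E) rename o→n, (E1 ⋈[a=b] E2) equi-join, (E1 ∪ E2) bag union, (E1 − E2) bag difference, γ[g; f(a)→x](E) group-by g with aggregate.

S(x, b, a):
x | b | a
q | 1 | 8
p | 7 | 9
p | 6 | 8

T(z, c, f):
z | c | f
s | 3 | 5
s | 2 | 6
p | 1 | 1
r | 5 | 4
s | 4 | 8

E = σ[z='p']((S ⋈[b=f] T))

σ filters on z, owned by the right side.
E' = (S ⋈[b=f] σ[z='p'](T))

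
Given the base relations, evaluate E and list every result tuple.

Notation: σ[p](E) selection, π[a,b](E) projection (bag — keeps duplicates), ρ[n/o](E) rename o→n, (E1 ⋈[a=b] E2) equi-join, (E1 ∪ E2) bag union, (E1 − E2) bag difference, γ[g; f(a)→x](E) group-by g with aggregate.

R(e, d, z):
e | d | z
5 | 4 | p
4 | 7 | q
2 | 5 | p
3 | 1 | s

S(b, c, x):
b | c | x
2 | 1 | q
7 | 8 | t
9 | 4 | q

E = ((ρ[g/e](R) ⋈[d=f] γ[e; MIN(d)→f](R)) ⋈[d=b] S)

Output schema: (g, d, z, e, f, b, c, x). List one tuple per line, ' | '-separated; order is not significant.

Stepwise |·|:
  R → 4
  ρ[g/e](R) → 4
  R → 4
  γ[e; MIN(d)→f](R) → 4
  (ρ[g/e](R) ⋈[d=f] γ[e; MIN(d)→f](R)) → 4
  S → 3
  ((ρ[g/e](R) ⋈[d=f] γ[e; MIN(d)→f](R)) ⋈[d=b] S) → 1

== RESULT ==
g | d | z | e | f | b | c | x
4 | 7 | q | 4 | 7 | 7 | 8 | t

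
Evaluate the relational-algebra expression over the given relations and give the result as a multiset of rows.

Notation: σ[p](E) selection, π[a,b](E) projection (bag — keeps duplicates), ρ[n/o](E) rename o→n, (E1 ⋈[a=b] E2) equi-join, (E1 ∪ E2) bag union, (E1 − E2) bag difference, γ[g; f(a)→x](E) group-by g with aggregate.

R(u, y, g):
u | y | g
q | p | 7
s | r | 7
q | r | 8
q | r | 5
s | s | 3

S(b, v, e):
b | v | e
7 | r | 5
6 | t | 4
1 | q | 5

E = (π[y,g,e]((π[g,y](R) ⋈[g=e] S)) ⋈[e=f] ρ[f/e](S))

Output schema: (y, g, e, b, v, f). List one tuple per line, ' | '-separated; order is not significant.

Row counts bottom-up:
  R → 5
  π[g,y](R) → 5
  S → 3
  (π[g,y](R) ⋈[g=e] S) → 2
  π[y,g,e]((π[g,y](R) ⋈[g=e] S)) → 2
  S → 3
  ρ[f/e](S) → 3
  (π[y,g,e]((π[g,y](R) ⋈[g=e] S)) ⋈[e=f] ρ[f/e](S)) → 4

== RESULT ==
y | g | e | b | v | f
r | 5 | 5 | 1 | q | 5
r | 5 | 5 | 1 | q | 5
r | 5 | 5 | 7 | r | 5
r | 5 | 5 | 7 | r | 5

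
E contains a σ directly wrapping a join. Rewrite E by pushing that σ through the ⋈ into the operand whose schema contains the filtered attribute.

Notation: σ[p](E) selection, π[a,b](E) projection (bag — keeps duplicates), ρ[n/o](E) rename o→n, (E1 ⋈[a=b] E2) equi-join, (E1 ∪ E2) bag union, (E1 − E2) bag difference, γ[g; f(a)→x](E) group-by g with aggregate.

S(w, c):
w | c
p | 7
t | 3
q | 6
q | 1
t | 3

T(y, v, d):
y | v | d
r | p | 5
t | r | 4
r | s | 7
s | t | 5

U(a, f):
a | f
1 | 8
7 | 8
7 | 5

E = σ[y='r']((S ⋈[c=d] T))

σ filters on y, owned by the right side.
E' = (S ⋈[c=d] σ[y='r'](T))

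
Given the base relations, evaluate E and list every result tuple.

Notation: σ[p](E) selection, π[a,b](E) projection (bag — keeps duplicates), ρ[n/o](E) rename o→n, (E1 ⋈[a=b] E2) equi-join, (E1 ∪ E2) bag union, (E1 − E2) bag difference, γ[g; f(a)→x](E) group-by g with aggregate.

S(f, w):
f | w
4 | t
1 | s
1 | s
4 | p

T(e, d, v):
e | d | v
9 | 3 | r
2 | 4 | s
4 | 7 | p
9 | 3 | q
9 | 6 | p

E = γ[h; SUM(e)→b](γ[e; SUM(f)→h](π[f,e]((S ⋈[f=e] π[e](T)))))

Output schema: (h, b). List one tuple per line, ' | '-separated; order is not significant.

Per-node cardinality:
  S → 4
  T → 5
  π[e](T) → 5
  (S ⋈[f=e] π[e](T)) → 2
  π[f,e]((S ⋈[f=e] π[e](T))) → 2
  γ[e; SUM(f)→h](π[f,e]((S ⋈[f=e] π[e](T)))) → 1
  γ[h; SUM(e)→b](γ[e; SUM(f)→h](π[f,e]((S ⋈[f=e] π[e](T))))) → 1

== RESULT ==
h | b
8 | 4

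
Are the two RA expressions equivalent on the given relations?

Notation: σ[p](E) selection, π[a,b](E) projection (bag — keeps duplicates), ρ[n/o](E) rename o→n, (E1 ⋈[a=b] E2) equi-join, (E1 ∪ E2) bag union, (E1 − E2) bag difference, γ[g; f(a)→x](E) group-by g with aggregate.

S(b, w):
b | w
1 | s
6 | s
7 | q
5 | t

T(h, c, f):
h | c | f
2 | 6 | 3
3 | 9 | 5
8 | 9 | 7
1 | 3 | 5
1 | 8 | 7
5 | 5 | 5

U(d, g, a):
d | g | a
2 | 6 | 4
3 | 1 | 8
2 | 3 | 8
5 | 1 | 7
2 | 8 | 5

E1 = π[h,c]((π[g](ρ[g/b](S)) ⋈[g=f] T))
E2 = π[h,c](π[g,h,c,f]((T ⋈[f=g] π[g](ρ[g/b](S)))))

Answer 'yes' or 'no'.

E1 row counts bottom-up:
  S → 4
  ρ[g/b](S) → 4
  π[g](ρ[g/b](S)) → 4
  T → 6
  (π[g](ρ[g/b](S)) ⋈[g=f] T) → 5
  π[h,c]((π[g](ρ[g/b](S)) ⋈[g=f] T)) → 5
E2 row counts bottom-up:
  T → 6
  S → 4
  ρ[g/b](S) → 4
  π[g](ρ[g/b](S)) → 4
  (T ⋈[f=g] π[g](ρ[g/b](S))) → 5
  π[g,h,c,f]((T ⋈[f=g] π[g](ρ[g/b](S)))) → 5
  π[h,c](π[g,h,c,f]((T ⋈[f=g] π[g](ρ[g/b](S))))) → 5

E1 and E2 produce the same multiset:
h | c
1 | 3
1 | 8
3 | 9
5 | 5
8 | 9

yes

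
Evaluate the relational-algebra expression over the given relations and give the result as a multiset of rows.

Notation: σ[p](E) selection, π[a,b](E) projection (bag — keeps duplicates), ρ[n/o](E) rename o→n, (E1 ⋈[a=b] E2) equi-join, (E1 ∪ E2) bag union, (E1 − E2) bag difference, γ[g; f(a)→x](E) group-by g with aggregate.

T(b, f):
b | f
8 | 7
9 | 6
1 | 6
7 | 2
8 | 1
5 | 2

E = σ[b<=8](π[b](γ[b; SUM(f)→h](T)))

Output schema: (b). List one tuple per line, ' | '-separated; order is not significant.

Row counts bottom-up:
  T → 6
  γ[b; SUM(f)→h](T) → 5
  π[b](γ[b; SUM(f)→h](T)) → 5
  σ[b<=8](π[b](γ[b; SUM(f)→h](T))) → 4

== RESULT ==
b
1
5
7
8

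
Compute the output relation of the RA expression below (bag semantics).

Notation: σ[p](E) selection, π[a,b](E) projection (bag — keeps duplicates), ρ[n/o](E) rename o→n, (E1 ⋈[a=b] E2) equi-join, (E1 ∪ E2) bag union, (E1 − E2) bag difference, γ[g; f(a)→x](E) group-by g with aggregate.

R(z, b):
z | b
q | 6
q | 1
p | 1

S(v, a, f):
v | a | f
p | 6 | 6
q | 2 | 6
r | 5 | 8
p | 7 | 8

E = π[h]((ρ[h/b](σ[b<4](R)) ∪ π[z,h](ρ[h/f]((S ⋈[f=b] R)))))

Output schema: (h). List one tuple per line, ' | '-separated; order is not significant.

Stepwise |·|:
  R → 3
  σ[b<4](R) → 2
  ρ[h/b](σ[b<4](R)) → 2
  S → 4
  R → 3
  (S ⋈[f=b] R) → 2
  ρ[h/f]((S ⋈[f=b] R)) → 2
  π[z,h](ρ[h/f]((S ⋈[f=b] R))) → 2
  (ρ[h/b](σ[b<4](R)) ∪ π[z,h](ρ[h/f]((S ⋈[f=b] R)))) → 4
  π[h]((ρ[h/b](σ[b<4](R)) ∪ π[z,h](ρ[h/f]((S ⋈[f=b] R))))) → 4

== RESULT ==
h
1
1
6
6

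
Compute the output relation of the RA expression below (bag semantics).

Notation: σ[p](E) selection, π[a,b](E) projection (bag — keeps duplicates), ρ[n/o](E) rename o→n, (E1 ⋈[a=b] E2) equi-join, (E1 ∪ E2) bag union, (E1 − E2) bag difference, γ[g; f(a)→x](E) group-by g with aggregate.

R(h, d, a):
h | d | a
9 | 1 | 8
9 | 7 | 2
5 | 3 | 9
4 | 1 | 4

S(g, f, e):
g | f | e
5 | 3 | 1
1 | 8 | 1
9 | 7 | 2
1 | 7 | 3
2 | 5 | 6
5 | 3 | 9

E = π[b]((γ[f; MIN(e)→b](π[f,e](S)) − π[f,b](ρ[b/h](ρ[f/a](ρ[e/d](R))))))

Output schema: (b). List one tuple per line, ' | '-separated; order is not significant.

Per-node cardinality:
  S → 6
  π[f,e](S) → 6
  γ[f; MIN(e)→b](π[f,e](S)) → 4
  R → 4
  ρ[e/d](R) → 4
  ρ[f/a](ρ[e/d](R)) → 4
  ρ[b/h](ρ[f/a](ρ[e/d](R))) → 4
  π[f,b](ρ[b/h](ρ[f/a](ρ[e/d](R)))) → 4
  (γ[f; MIN(e)→b](π[f,e](S)) − π[f,b](ρ[b/h](ρ[f/a](ρ[e/d](R))))) → 4
  π[b]((γ[f; MIN(e)→b](π[f,e](S)) − π[f,b](ρ[b/h](ρ[f/a](ρ[e/d](R)))))) → 4

== RESULT ==
b
1
1
2
6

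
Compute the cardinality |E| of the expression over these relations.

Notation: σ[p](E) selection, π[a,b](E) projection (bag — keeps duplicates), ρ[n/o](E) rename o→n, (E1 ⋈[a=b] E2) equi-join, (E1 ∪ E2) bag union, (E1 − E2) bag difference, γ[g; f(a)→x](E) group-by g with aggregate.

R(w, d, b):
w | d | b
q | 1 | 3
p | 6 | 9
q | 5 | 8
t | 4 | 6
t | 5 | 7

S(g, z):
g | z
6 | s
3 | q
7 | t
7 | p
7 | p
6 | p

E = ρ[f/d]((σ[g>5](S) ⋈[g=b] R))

Stepwise |·|:
  S → 6
  σ[g>5](S) → 5
  R → 5
  (σ[g>5](S) ⋈[g=b] R) → 5
  ρ[f/d]((σ[g>5](S) ⋈[g=b] R)) → 5

|E| = 5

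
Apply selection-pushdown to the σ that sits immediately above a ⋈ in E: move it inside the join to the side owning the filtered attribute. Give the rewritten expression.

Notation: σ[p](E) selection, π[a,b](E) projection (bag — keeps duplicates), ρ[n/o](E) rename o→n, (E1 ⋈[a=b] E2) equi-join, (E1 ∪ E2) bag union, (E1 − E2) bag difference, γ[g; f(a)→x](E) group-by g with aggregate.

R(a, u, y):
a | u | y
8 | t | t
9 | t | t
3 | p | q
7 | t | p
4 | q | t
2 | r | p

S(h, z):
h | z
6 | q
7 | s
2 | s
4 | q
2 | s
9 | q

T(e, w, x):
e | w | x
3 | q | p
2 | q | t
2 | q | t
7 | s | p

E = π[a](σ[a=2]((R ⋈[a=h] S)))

σ filters on a, owned by the left side.
E' = π[a]((σ[a=2](R) ⋈[a=h] S))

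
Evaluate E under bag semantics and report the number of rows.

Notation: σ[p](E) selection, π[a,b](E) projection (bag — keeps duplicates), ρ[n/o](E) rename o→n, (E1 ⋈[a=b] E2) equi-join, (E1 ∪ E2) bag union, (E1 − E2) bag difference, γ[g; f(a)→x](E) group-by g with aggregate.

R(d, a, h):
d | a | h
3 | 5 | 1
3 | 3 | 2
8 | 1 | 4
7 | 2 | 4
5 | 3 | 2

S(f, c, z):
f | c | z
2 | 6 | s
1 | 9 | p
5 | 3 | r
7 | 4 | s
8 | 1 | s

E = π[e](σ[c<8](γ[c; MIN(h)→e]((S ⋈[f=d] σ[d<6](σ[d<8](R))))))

Row counts bottom-up:
  S → 5
  R → 5
  σ[d<8](R) → 4
  σ[d<6](σ[d<8](R)) → 3
  (S ⋈[f=d] σ[d<6](σ[d<8](R))) → 1
  γ[c; MIN(h)→e]((S ⋈[f=d] σ[d<6](σ[d<8](R)))) → 1
  σ[c<8](γ[c; MIN(h)→e]((S ⋈[f=d] σ[d<6](σ[d<8](R))))) → 1
  π[e](σ[c<8](γ[c; MIN(h)→e]((S ⋈[f=d] σ[d<6](σ[d<8](R)))))) → 1

|E| = 1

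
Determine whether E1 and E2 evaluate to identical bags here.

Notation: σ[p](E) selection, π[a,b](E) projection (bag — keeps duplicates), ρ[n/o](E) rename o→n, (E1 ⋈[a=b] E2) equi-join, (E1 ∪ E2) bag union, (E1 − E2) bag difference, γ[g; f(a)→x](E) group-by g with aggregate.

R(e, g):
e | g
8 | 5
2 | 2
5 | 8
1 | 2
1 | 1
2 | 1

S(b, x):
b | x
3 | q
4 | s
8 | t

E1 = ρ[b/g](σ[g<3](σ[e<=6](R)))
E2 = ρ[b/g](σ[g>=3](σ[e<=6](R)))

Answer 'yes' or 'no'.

E1 row counts bottom-up:
  R → 6
  σ[e<=6](R) → 5
  σ[g<3](σ[e<=6](R)) → 4
  ρ[b/g](σ[g<3](σ[e<=6](R))) → 4
E2 row counts bottom-up:
  R → 6
  σ[e<=6](R) → 5
  σ[g>=3](σ[e<=6](R)) → 1
  ρ[b/g](σ[g>=3](σ[e<=6](R))) → 1

E1 result:
e | b
1 | 1
1 | 2
2 | 1
2 | 2
E2 result:
e | b
5 | 8
Witness: (1, 2) appears 1× in E1 but 0× in E2.

no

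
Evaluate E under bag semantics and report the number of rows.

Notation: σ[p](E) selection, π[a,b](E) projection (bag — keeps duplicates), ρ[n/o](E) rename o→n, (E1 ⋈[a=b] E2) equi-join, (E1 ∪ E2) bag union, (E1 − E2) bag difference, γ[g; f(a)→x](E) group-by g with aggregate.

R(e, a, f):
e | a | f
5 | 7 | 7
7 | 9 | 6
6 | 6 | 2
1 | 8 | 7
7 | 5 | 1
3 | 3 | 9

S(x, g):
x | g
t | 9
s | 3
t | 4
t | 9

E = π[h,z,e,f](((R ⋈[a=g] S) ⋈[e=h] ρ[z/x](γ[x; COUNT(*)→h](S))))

Row counts bottom-up:
  R → 6
  S → 4
  (R ⋈[a=g] S) → 3
  S → 4
  γ[x; COUNT(*)→h](S) → 2
  ρ[z/x](γ[x; COUNT(*)→h](S)) → 2
  ((R ⋈[a=g] S) ⋈[e=h] ρ[z/x](γ[x; COUNT(*)→h](S))) → 1
  π[h,z,e,f](((R ⋈[a=g] S) ⋈[e=h] ρ[z/x](γ[x; COUNT(*)→h](S)))) → 1

|E| = 1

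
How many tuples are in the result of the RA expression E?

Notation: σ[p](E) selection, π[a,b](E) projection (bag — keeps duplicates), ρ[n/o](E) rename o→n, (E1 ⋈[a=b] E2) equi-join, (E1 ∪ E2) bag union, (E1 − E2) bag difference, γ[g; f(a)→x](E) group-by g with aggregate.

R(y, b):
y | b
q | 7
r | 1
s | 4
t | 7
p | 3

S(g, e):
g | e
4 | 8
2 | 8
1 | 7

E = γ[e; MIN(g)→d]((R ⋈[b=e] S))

Per-node cardinality:
  R → 5
  S → 3
  (R ⋈[b=e] S) → 2
  γ[e; MIN(g)→d]((R ⋈[b=e] S)) → 1

|E| = 1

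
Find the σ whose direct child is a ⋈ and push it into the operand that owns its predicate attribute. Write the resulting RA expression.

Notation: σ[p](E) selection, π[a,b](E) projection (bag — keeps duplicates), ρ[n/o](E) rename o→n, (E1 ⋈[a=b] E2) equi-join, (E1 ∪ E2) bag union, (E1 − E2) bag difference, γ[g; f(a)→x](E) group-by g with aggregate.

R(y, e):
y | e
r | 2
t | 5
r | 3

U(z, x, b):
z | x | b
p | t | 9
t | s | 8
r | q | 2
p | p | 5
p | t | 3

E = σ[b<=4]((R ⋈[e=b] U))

σ filters on b, owned by the right side.
E' = (R ⋈[e=b] σ[b<=4](U))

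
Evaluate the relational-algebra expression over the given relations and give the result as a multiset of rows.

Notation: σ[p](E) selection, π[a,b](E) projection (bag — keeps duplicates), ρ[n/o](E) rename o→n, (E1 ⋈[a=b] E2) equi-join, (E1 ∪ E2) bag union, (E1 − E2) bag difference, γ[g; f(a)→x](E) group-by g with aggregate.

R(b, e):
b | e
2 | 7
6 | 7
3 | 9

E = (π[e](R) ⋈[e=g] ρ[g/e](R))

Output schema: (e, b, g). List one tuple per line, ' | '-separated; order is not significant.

Stepwise |·|:
  R → 3
  π[e](R) → 3
  R → 3
  ρ[g/e](R) → 3
  (π[e](R) ⋈[e=g] ρ[g/e](R)) → 5

== RESULT ==
e | b | g
7 | 2 | 7
7 | 2 | 7
7 | 6 | 7
7 | 6 | 7
9 | 3 | 9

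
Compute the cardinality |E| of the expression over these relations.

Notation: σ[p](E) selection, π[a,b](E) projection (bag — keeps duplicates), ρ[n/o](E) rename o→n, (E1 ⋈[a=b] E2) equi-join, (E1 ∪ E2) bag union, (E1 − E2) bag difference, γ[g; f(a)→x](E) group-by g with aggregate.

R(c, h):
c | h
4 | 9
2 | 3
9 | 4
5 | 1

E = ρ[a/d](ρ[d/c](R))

Stepwise |·|:
  R → 4
  ρ[d/c](R) → 4
  ρ[a/d](ρ[d/c](R)) → 4

|E| = 4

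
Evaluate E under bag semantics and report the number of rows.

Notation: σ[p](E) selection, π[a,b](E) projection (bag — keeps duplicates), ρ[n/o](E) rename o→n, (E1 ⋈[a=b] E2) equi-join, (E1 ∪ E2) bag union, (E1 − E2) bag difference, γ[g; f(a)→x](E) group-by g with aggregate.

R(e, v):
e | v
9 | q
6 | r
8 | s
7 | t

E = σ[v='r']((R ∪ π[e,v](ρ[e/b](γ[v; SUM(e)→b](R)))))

Row counts bottom-up:
  R → 4
  R → 4
  γ[v; SUM(e)→b](R) → 4
  ρ[e/b](γ[v; SUM(e)→b](R)) → 4
  π[e,v](ρ[e/b](γ[v; SUM(e)→b](R))) → 4
  (R ∪ π[e,v](ρ[e/b](γ[v; SUM(e)→b](R)))) → 8
  σ[v='r']((R ∪ π[e,v](ρ[e/b](γ[v; SUM(e)→b](R))))) → 2

|E| = 2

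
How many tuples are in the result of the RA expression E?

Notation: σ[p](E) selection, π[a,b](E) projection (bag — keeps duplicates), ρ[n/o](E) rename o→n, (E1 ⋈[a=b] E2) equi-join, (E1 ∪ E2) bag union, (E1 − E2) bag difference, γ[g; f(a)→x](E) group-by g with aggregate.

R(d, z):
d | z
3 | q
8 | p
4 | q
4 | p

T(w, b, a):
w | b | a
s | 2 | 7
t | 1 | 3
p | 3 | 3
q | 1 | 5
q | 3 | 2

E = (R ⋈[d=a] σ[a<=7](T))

Subexpression sizes:
  R → 4
  T → 5
  σ[a<=7](T) → 5
  (R ⋈[d=a] σ[a<=7](T)) → 2

|E| = 2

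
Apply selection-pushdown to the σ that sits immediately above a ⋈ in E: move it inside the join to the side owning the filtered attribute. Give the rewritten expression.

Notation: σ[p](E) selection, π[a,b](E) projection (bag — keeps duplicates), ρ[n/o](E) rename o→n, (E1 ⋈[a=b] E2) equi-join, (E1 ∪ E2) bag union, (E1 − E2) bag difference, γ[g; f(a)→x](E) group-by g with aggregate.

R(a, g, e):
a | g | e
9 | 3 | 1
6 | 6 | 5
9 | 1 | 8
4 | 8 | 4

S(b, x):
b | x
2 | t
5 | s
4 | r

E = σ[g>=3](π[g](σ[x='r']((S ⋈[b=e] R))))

σ filters on x, owned by the left side.
E' = σ[g>=3](π[g]((σ[x='r'](S) ⋈[b=e] R)))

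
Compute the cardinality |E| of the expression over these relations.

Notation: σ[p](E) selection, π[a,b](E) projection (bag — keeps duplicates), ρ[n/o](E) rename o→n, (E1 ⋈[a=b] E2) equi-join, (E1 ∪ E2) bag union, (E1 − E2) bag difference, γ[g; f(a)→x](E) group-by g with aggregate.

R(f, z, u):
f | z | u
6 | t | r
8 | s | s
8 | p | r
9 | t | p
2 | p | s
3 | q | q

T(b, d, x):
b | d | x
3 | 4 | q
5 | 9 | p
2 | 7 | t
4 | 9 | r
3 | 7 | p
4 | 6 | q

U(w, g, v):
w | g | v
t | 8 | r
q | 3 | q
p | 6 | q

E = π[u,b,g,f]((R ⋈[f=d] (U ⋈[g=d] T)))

Row counts bottom-up:
  R → 6
  U → 3
  T → 6
  (U ⋈[g=d] T) → 1
  (R ⋈[f=d] (U ⋈[g=d] T)) → 1
  π[u,b,g,f]((R ⋈[f=d] (U ⋈[g=d] T))) → 1

|E| = 1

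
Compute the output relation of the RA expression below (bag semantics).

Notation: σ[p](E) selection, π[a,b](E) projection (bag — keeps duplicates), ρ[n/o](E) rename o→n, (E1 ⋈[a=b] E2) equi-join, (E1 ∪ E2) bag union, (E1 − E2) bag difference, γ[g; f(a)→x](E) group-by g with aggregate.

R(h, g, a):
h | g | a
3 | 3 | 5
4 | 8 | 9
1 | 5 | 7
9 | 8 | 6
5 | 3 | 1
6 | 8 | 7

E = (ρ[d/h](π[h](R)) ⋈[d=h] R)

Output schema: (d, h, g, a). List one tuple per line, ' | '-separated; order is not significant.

Stepwise |·|:
  R → 6
  π[h](R) → 6
  ρ[d/h](π[h](R)) → 6
  R → 6
  (ρ[d/h](π[h](R)) ⋈[d=h] R) → 6

== RESULT ==
d | h | g | a
1 | 1 | 5 | 7
3 | 3 | 3 | 5
4 | 4 | 8 | 9
5 | 5 | 3 | 1
6 | 6 | 8 | 7
9 | 9 | 8 | 6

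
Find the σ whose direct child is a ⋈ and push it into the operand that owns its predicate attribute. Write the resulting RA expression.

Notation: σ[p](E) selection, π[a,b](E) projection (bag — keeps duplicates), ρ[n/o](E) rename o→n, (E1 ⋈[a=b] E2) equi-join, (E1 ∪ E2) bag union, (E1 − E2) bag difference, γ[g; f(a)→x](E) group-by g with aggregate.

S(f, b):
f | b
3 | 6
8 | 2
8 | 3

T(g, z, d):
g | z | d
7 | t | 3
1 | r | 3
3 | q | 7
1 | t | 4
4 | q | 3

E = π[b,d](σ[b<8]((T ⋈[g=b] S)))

σ filters on b, owned by the right side.
E' = π[b,d]((T ⋈[g=b] σ[b<8](S)))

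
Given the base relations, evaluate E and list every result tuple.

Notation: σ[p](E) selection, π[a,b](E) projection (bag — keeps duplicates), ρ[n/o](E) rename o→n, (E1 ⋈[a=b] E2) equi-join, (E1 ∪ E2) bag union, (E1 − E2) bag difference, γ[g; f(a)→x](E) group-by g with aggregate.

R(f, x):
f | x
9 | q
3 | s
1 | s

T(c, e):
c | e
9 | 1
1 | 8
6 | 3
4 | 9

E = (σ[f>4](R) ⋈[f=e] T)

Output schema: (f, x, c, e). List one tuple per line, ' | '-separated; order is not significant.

Row counts bottom-up:
  R → 3
  σ[f>4](R) → 1
  T → 4
  (σ[f>4](R) ⋈[f=e] T) → 1

== RESULT ==
f | x | c | e
9 | q | 4 | 9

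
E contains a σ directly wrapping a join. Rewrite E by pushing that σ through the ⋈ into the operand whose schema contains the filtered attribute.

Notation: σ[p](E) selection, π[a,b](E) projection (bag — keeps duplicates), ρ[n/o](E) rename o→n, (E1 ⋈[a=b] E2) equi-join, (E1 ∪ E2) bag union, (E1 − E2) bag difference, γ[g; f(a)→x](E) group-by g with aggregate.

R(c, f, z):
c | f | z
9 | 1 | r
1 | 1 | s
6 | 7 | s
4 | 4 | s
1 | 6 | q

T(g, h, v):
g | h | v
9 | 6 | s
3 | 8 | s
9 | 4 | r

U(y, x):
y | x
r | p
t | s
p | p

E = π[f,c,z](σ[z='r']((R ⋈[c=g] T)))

σ filters on z, owned by the left side.
E' = π[f,c,z]((σ[z='r'](R) ⋈[c=g] T))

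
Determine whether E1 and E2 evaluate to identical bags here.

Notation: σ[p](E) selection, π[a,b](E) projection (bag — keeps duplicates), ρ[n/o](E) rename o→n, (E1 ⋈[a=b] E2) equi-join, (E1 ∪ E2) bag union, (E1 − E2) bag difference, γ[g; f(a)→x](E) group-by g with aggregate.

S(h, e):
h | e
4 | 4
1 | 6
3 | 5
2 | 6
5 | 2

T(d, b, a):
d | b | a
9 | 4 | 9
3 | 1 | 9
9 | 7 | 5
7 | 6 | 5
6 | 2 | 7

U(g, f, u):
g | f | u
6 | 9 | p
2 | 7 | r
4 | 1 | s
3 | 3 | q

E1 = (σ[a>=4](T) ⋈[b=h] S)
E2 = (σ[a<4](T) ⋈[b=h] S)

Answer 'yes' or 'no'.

E1 subexpression sizes:
  T → 5
  σ[a>=4](T) → 5
  S → 5
  (σ[a>=4](T) ⋈[b=h] S) → 3
E2 subexpression sizes:
  T → 5
  σ[a<4](T) → 0
  S → 5
  (σ[a<4](T) ⋈[b=h] S) → 0

E1 result:
d | b | a | h | e
3 | 1 | 9 | 1 | 6
6 | 2 | 7 | 2 | 6
9 | 4 | 9 | 4 | 4
E2 result:
d | b | a | h | e
(0 rows)
Witness: (6, 2, 7, 2, 6) appears 1× in E1 but 0× in E2.

no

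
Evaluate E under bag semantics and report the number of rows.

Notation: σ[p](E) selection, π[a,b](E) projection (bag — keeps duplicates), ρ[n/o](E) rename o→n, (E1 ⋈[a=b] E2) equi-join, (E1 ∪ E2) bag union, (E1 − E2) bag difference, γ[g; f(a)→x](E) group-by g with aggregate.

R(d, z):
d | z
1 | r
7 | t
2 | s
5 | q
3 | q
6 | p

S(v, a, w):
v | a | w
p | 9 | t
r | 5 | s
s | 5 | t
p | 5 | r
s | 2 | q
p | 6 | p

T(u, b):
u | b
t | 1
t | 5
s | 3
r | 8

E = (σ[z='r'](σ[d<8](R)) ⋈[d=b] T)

Per-node cardinality:
  R → 6
  σ[d<8](R) → 6
  σ[z='r'](σ[d<8](R)) → 1
  T → 4
  (σ[z='r'](σ[d<8](R)) ⋈[d=b] T) → 1

|E| = 1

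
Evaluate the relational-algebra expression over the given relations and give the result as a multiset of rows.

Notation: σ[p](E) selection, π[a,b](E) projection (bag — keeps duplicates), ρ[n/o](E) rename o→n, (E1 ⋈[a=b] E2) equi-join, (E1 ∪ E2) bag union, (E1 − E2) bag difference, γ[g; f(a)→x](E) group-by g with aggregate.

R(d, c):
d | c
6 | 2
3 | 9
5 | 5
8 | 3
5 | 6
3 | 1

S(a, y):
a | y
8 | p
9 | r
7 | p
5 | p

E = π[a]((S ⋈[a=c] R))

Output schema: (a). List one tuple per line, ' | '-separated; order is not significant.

Per-node cardinality:
  S → 4
  R → 6
  (S ⋈[a=c] R) → 2
  π[a]((S ⋈[a=c] R)) → 2

== RESULT ==
a
5
9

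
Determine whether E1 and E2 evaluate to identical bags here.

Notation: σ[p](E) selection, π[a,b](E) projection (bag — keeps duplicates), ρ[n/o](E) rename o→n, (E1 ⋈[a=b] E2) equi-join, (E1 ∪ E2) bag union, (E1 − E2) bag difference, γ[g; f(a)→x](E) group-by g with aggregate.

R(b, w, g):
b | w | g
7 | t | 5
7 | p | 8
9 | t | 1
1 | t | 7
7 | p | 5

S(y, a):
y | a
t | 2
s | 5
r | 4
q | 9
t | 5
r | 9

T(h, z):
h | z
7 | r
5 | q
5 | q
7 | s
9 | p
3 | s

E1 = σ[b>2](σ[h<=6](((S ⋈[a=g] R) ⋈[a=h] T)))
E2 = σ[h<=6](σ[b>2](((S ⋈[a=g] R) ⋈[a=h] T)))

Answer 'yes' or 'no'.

E1 per-node cardinality:
  S → 6
  R → 5
  (S ⋈[a=g] R) → 4
  T → 6
  ((S ⋈[a=g] R) ⋈[a=h] T) → 8
  σ[h<=6](((S ⋈[a=g] R) ⋈[a=h] T)) → 8
  σ[b>2](σ[h<=6](((S ⋈[a=g] R) ⋈[a=h] T))) → 8
E2 per-node cardinality:
  S → 6
  R → 5
  (S ⋈[a=g] R) → 4
  T → 6
  ((S ⋈[a=g] R) ⋈[a=h] T) → 8
  σ[b>2](((S ⋈[a=g] R) ⋈[a=h] T)) → 8
  σ[h<=6](σ[b>2](((S ⋈[a=g] R) ⋈[a=h] T))) → 8

E1 and E2 produce the same multiset:
y | a | b | w | g | h | z
s | 5 | 7 | p | 5 | 5 | q
s | 5 | 7 | p | 5 | 5 | q
s | 5 | 7 | t | 5 | 5 | q
s | 5 | 7 | t | 5 | 5 | q
t | 5 | 7 | p | 5 | 5 | q
t | 5 | 7 | p | 5 | 5 | q
t | 5 | 7 | t | 5 | 5 | q
t | 5 | 7 | t | 5 | 5 | q

yes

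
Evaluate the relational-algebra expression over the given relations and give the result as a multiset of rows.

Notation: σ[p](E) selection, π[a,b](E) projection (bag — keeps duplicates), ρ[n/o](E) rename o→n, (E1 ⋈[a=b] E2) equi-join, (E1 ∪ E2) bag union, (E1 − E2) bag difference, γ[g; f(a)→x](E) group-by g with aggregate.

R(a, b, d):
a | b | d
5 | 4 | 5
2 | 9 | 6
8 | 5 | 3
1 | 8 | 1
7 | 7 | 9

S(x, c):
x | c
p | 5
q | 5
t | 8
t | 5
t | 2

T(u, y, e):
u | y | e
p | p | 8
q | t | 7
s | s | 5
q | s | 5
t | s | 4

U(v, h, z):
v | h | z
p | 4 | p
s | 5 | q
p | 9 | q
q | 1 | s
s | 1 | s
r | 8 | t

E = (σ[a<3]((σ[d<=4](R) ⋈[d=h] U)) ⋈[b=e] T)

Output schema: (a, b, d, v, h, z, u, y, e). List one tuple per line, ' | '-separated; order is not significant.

Row counts bottom-up:
  R → 5
  σ[d<=4](R) → 2
  U → 6
  (σ[d<=4](R) ⋈[d=h] U) → 2
  σ[a<3]((σ[d<=4](R) ⋈[d=h] U)) → 2
  T → 5
  (σ[a<3]((σ[d<=4](R) ⋈[d=h] U)) ⋈[b=e] T) → 2

== RESULT ==
a | b | d | v | h | z | u | y | e
1 | 8 | 1 | q | 1 | s | p | p | 8
1 | 8 | 1 | s | 1 | s | p | p | 8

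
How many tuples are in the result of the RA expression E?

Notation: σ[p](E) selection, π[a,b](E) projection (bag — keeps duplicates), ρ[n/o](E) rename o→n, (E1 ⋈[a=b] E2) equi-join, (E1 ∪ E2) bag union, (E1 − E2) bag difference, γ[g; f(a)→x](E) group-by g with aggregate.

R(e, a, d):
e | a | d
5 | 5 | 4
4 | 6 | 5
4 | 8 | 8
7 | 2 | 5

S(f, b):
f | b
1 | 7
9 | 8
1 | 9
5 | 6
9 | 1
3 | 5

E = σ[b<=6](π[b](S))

Subexpression sizes:
  S → 6
  π[b](S) → 6
  σ[b<=6](π[b](S)) → 3

|E| = 3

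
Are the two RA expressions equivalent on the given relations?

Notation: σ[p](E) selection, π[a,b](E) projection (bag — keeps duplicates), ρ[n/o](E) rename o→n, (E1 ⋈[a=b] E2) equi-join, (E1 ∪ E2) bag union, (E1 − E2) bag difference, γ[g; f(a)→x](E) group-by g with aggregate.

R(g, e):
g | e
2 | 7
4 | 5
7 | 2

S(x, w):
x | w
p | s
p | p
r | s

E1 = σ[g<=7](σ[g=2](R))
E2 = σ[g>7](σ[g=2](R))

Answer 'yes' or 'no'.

E1 stepwise |·|:
  R → 3
  σ[g=2](R) → 1
  σ[g<=7](σ[g=2](R)) → 1
E2 stepwise |·|:
  R → 3
  σ[g=2](R) → 1
  σ[g>7](σ[g=2](R)) → 0

E1 result:
g | e
2 | 7
E2 result:
g | e
(0 rows)
Witness: (2, 7) appears 1× in E1 but 0× in E2.

no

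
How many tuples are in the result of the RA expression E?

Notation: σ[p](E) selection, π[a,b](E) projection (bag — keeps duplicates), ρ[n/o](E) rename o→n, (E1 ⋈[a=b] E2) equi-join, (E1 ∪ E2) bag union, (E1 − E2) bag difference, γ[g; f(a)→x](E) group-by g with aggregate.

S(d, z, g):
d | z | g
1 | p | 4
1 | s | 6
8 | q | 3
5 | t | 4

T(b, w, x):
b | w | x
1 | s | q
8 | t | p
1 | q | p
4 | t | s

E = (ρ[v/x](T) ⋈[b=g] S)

Row counts bottom-up:
  T → 4
  ρ[v/x](T) → 4
  S → 4
  (ρ[v/x](T) ⋈[b=g] S) → 2

|E| = 2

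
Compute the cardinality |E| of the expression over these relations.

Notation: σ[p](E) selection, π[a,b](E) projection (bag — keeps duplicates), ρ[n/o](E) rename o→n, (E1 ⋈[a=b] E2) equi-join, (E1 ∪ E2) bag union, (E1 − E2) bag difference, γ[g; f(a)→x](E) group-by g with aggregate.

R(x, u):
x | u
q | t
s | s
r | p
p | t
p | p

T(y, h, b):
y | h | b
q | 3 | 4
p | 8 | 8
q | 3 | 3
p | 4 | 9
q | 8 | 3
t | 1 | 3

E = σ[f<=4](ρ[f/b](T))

Stepwise |·|:
  T → 6
  ρ[f/b](T) → 6
  σ[f<=4](ρ[f/b](T)) → 4

|E| = 4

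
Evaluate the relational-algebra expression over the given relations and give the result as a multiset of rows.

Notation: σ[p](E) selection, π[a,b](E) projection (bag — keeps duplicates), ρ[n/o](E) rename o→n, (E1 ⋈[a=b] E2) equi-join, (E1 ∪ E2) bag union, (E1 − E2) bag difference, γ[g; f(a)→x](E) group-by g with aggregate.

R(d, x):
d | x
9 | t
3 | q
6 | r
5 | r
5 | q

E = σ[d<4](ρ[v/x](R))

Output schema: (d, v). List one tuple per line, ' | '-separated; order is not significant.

Subexpression sizes:
  R → 5
  ρ[v/x](R) → 5
  σ[d<4](ρ[v/x](R)) → 1

== RESULT ==
d | v
3 | q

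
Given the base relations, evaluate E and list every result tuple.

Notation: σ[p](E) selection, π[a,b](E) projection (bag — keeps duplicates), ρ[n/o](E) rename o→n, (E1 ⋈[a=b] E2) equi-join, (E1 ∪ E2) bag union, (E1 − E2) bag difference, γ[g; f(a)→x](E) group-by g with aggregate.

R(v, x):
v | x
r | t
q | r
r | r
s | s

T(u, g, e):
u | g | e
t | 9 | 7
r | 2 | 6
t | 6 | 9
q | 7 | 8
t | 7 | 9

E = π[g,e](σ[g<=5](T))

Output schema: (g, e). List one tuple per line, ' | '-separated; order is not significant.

Per-node cardinality:
  T → 5
  σ[g<=5](T) → 1
  π[g,e](σ[g<=5](T)) → 1

== RESULT ==
g | e
2 | 6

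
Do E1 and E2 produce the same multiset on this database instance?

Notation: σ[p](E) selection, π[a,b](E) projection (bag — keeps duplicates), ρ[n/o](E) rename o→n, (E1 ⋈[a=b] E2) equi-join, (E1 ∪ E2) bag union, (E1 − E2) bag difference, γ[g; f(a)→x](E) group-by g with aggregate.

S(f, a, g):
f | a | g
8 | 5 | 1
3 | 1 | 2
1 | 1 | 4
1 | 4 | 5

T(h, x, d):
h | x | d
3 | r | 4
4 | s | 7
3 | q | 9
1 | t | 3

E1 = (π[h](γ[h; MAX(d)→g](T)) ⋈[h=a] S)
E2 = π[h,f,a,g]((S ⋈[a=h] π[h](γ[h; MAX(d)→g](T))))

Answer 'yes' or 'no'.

E1 subexpression sizes:
  T → 4
  γ[h; MAX(d)→g](T) → 3
  π[h](γ[h; MAX(d)→g](T)) → 3
  S → 4
  (π[h](γ[h; MAX(d)→g](T)) ⋈[h=a] S) → 3
E2 subexpression sizes:
  S → 4
  T → 4
  γ[h; MAX(d)→g](T) → 3
  π[h](γ[h; MAX(d)→g](T)) → 3
  (S ⋈[a=h] π[h](γ[h; MAX(d)→g](T))) → 3
  π[h,f,a,g]((S ⋈[a=h] π[h](γ[h; MAX(d)→g](T)))) → 3

E1 and E2 produce the same multiset:
h | f | a | g
1 | 1 | 1 | 4
1 | 3 | 1 | 2
4 | 1 | 4 | 5

yes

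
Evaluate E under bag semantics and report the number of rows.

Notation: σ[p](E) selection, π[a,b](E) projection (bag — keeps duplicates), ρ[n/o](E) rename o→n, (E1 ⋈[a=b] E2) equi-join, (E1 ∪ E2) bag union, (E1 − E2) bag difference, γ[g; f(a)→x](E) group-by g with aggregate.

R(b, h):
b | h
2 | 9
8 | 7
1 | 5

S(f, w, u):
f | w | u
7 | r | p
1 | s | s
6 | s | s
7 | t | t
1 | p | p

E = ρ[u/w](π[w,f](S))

Stepwise |·|:
  S → 5
  π[w,f](S) → 5
  ρ[u/w](π[w,f](S)) → 5

|E| = 5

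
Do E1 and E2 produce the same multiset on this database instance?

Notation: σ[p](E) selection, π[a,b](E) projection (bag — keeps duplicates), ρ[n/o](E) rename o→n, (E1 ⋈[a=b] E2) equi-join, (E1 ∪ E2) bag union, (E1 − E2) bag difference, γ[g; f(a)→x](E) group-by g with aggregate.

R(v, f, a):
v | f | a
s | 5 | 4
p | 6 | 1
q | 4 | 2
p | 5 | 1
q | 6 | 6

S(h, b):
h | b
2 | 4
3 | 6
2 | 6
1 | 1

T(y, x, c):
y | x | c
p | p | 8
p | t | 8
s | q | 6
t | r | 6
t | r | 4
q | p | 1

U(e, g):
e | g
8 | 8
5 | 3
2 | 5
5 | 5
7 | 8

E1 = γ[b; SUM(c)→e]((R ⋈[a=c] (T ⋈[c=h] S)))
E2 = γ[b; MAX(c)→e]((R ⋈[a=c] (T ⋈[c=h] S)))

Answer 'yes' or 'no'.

E1 per-node cardinality:
  R → 5
  T → 6
  S → 4
  (T ⋈[c=h] S) → 1
  (R ⋈[a=c] (T ⋈[c=h] S)) → 2
  γ[b; SUM(c)→e]((R ⋈[a=c] (T ⋈[c=h] S))) → 1
E2 per-node cardinality:
  R → 5
  T → 6
  S → 4
  (T ⋈[c=h] S) → 1
  (R ⋈[a=c] (T ⋈[c=h] S)) → 2
  γ[b; MAX(c)→e]((R ⋈[a=c] (T ⋈[c=h] S))) → 1

E1 result:
b | e
1 | 2
E2 result:
b | e
1 | 1
Witness: (1, 1) appears 0× in E1 but 1× in E2.

no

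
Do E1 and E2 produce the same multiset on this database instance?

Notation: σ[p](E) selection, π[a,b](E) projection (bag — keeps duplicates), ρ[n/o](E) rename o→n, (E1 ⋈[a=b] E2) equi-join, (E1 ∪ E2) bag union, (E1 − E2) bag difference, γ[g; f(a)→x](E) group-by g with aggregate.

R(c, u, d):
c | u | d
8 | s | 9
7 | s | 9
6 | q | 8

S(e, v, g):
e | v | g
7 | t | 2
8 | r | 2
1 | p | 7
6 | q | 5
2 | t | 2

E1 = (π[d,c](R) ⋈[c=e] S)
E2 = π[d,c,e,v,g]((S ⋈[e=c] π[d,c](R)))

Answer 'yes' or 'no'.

E1 row counts bottom-up:
  R → 3
  π[d,c](R) → 3
  S → 5
  (π[d,c](R) ⋈[c=e] S) → 3
E2 row counts bottom-up:
  S → 5
  R → 3
  π[d,c](R) → 3
  (S ⋈[e=c] π[d,c](R)) → 3
  π[d,c,e,v,g]((S ⋈[e=c] π[d,c](R))) → 3

E1 and E2 produce the same multiset:
d | c | e | v | g
8 | 6 | 6 | q | 5
9 | 7 | 7 | t | 2
9 | 8 | 8 | r | 2

yes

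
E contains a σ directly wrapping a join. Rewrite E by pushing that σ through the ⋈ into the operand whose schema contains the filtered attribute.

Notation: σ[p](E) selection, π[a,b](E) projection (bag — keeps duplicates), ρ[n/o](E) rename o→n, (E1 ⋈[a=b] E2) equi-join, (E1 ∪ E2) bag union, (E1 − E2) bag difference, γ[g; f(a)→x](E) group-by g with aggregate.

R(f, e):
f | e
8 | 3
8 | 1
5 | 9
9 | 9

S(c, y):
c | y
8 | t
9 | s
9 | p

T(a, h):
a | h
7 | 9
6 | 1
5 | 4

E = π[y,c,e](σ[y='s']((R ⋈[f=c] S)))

σ filters on y, owned by the right side.
E' = π[y,c,e]((R ⋈[f=c] σ[y='s'](S)))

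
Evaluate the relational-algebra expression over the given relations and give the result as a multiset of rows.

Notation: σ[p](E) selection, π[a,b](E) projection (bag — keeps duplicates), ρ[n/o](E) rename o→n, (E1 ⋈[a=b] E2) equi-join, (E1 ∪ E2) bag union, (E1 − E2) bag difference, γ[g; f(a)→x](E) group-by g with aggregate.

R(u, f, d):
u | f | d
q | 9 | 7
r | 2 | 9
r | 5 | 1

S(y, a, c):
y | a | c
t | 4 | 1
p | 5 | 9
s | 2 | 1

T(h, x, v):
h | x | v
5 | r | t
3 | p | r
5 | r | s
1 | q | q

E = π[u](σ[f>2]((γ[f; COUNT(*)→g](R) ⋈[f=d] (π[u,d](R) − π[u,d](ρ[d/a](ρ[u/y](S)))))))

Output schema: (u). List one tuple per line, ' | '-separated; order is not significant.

Subexpression sizes:
  R → 3
  γ[f; COUNT(*)→g](R) → 3
  R → 3
  π[u,d](R) → 3
  S → 3
  ρ[u/y](S) → 3
  ρ[d/a](ρ[u/y](S)) → 3
  π[u,d](ρ[d/a](ρ[u/y](S))) → 3
  (π[u,d](R) − π[u,d](ρ[d/a](ρ[u/y](S)))) → 3
  (γ[f; COUNT(*)→g](R) ⋈[f=d] (π[u,d](R) − π[u,d](ρ[d/a](ρ[u/y](S))))) → 1
  σ[f>2]((γ[f; COUNT(*)→g](R) ⋈[f=d] (π[u,d](R) − π[u,d](ρ[d/a](ρ[u/y](S)))))) → 1
  π[u](σ[f>2]((γ[f; COUNT(*)→g](R) ⋈[f=d] (π[u,d](R) − π[u,d](ρ[d/a](ρ[u/y](S))))))) → 1

== RESULT ==
u
r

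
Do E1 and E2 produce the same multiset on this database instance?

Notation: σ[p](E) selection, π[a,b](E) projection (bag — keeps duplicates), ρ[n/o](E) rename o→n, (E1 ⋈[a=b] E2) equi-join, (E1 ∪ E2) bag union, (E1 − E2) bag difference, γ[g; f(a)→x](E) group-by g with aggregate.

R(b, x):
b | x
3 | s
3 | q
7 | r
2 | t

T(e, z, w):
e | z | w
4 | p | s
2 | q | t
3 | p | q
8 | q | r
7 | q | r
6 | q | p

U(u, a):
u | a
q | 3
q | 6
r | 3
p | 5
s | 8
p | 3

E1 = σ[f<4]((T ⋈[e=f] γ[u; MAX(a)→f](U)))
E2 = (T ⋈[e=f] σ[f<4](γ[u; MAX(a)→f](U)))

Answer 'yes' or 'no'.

E1 subexpression sizes:
  T → 6
  U → 6
  γ[u; MAX(a)→f](U) → 4
  (T ⋈[e=f] γ[u; MAX(a)→f](U)) → 3
  σ[f<4]((T ⋈[e=f] γ[u; MAX(a)→f](U))) → 1
E2 subexpression sizes:
  T → 6
  U → 6
  γ[u; MAX(a)→f](U) → 4
  σ[f<4](γ[u; MAX(a)→f](U)) → 1
  (T ⋈[e=f] σ[f<4](γ[u; MAX(a)→f](U))) → 1

E1 and E2 produce the same multiset:
e | z | w | u | f
3 | p | q | r | 3

yes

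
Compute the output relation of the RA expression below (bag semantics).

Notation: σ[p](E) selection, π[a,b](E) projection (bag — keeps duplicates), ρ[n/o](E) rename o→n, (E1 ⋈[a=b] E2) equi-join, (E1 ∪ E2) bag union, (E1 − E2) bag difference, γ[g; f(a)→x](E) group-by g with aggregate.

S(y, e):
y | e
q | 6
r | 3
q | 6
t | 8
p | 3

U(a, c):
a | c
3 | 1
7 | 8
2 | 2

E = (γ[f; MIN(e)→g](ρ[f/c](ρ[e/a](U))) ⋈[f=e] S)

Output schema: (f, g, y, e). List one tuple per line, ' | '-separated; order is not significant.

Stepwise |·|:
  U → 3
  ρ[e/a](U) → 3
  ρ[f/c](ρ[e/a](U)) → 3
  γ[f; MIN(e)→g](ρ[f/c](ρ[e/a](U))) → 3
  S → 5
  (γ[f; MIN(e)→g](ρ[f/c](ρ[e/a](U))) ⋈[f=e] S) → 1

== RESULT ==
f | g | y | e
8 | 7 | t | 8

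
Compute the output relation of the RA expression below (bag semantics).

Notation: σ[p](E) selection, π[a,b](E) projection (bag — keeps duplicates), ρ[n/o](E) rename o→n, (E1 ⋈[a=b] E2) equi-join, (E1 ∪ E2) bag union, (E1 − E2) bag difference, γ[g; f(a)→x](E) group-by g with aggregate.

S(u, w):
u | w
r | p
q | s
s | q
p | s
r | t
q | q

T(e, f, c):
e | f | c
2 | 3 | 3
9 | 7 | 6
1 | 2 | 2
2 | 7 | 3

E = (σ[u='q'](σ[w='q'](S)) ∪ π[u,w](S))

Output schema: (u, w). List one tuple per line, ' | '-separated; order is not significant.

Subexpression sizes:
  S → 6
  σ[w='q'](S) → 2
  σ[u='q'](σ[w='q'](S)) → 1
  S → 6
  π[u,w](S) → 6
  (σ[u='q'](σ[w='q'](S)) ∪ π[u,w](S)) → 7

== RESULT ==
u | w
p | s
q | q
q | q
q | s
r | p
r | t
s | q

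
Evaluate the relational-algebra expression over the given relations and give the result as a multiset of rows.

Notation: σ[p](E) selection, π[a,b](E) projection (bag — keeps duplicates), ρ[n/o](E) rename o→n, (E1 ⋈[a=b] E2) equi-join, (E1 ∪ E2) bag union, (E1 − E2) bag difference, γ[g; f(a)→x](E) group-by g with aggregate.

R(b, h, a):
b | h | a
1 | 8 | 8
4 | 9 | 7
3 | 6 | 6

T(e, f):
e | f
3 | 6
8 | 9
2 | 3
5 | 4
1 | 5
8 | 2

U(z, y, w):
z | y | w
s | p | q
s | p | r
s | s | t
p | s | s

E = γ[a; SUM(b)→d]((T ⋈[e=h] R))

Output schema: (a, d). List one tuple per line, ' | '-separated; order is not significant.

Stepwise |·|:
  T → 6
  R → 3
  (T ⋈[e=h] R) → 2
  γ[a; SUM(b)→d]((T ⋈[e=h] R)) → 1

== RESULT ==
a | d
8 | 2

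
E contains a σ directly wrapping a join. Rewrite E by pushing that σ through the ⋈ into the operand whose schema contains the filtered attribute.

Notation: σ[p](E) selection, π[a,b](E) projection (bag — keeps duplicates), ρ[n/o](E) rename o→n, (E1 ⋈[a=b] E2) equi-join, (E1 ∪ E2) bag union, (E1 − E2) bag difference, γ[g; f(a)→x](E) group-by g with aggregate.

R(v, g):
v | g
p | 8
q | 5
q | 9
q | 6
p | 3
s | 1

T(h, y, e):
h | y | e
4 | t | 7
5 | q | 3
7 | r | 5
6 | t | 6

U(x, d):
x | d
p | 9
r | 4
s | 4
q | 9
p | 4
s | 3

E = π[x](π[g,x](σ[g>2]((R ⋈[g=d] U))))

σ filters on g, owned by the left side.
E' = π[x](π[g,x]((σ[g>2](R) ⋈[g=d] U)))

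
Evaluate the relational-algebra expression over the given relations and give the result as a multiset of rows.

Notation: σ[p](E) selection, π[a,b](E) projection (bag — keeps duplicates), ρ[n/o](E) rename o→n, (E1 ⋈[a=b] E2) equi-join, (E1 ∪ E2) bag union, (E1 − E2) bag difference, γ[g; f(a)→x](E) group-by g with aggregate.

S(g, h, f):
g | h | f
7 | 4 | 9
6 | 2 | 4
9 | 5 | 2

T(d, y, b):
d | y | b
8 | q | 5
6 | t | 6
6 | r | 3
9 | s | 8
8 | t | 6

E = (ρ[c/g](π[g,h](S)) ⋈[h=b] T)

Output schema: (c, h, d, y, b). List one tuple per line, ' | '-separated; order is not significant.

Subexpression sizes:
  S → 3
  π[g,h](S) → 3
  ρ[c/g](π[g,h](S)) → 3
  T → 5
  (ρ[c/g](π[g,h](S)) ⋈[h=b] T) → 1

== RESULT ==
c | h | d | y | b
9 | 5 | 8 | q | 5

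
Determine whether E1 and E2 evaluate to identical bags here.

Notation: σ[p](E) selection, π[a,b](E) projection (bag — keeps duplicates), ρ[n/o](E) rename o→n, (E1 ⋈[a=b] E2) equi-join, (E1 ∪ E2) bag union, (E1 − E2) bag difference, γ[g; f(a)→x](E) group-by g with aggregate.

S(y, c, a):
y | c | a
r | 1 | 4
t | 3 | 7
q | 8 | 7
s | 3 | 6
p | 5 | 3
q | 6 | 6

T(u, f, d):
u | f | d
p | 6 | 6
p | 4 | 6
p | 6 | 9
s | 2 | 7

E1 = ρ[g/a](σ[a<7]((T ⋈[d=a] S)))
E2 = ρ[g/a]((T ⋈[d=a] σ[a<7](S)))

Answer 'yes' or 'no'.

E1 row counts bottom-up:
  T → 4
  S → 6
  (T ⋈[d=a] S) → 6
  σ[a<7]((T ⋈[d=a] S)) → 4
  ρ[g/a](σ[a<7]((T ⋈[d=a] S))) → 4
E2 row counts bottom-up:
  T → 4
  S → 6
  σ[a<7](S) → 4
  (T ⋈[d=a] σ[a<7](S)) → 4
  ρ[g/a]((T ⋈[d=a] σ[a<7](S))) → 4

E1 and E2 produce the same multiset:
u | f | d | y | c | g
p | 4 | 6 | q | 6 | 6
p | 4 | 6 | s | 3 | 6
p | 6 | 6 | q | 6 | 6
p | 6 | 6 | s | 3 | 6

yes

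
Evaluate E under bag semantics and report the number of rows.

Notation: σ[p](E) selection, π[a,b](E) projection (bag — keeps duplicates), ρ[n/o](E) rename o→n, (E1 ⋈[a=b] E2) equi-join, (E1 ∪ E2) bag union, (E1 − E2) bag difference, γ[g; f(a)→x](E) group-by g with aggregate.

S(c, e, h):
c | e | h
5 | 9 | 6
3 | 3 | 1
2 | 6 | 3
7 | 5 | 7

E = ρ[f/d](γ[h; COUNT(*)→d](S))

Row counts bottom-up:
  S → 4
  γ[h; COUNT(*)→d](S) → 4
  ρ[f/d](γ[h; COUNT(*)→d](S)) → 4

|E| = 4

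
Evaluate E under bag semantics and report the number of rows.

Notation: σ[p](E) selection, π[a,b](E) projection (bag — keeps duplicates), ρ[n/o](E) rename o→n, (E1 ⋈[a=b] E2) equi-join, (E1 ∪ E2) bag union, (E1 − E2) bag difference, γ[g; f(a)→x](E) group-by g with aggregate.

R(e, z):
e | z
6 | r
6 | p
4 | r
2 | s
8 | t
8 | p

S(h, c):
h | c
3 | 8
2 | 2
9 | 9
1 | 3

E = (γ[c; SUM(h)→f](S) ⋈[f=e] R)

Stepwise |·|:
  S → 4
  γ[c; SUM(h)→f](S) → 4
  R → 6
  (γ[c; SUM(h)→f](S) ⋈[f=e] R) → 1

|E| = 1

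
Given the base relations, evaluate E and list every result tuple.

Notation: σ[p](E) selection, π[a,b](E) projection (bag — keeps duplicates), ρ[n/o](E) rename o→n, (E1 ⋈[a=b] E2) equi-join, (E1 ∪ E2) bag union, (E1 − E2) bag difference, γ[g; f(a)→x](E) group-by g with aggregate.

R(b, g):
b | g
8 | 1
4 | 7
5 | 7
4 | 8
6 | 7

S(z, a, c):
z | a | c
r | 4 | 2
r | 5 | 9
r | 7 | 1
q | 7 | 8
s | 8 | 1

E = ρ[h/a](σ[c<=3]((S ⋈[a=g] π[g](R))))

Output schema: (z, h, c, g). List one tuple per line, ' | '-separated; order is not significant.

Subexpression sizes:
  S → 5
  R → 5
  π[g](R) → 5
  (S ⋈[a=g] π[g](R)) → 7
  σ[c<=3]((S ⋈[a=g] π[g](R))) → 4
  ρ[h/a](σ[c<=3]((S ⋈[a=g] π[g](R)))) → 4

== RESULT ==
z | h | c | g
r | 7 | 1 | 7
r | 7 | 1 | 7
r | 7 | 1 | 7
s | 8 | 1 | 8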